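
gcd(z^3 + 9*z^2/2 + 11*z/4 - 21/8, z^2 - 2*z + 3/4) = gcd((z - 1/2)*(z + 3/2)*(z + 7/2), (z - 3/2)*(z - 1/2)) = z - 1/2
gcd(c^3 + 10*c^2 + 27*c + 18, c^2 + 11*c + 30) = c + 6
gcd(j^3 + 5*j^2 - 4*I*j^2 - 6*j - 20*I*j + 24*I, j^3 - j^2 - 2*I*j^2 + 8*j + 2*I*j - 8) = j^2 + j*(-1 - 4*I) + 4*I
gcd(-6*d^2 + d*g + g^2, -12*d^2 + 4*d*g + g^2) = 2*d - g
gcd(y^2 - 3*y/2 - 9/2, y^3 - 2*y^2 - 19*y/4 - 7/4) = 1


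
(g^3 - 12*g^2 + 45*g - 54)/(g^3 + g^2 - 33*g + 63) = (g - 6)/(g + 7)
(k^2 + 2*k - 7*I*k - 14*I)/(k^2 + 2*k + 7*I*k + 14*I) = (k - 7*I)/(k + 7*I)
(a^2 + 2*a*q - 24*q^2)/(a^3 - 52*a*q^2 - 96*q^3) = (-a + 4*q)/(-a^2 + 6*a*q + 16*q^2)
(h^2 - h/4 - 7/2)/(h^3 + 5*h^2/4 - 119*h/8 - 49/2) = 2*(h - 2)/(2*h^2 - h - 28)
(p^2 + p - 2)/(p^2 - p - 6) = (p - 1)/(p - 3)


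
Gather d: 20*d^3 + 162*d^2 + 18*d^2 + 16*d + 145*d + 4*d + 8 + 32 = 20*d^3 + 180*d^2 + 165*d + 40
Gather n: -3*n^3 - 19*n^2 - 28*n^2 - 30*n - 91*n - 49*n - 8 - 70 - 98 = -3*n^3 - 47*n^2 - 170*n - 176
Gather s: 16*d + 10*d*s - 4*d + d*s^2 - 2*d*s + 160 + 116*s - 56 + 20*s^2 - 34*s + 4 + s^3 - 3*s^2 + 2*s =12*d + s^3 + s^2*(d + 17) + s*(8*d + 84) + 108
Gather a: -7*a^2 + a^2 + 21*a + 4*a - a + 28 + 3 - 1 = -6*a^2 + 24*a + 30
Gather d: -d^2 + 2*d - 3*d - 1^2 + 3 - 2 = -d^2 - d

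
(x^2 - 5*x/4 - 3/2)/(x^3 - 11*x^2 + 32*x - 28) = (x + 3/4)/(x^2 - 9*x + 14)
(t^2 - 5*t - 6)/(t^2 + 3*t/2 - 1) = 2*(t^2 - 5*t - 6)/(2*t^2 + 3*t - 2)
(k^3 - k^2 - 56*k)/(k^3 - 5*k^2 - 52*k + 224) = k/(k - 4)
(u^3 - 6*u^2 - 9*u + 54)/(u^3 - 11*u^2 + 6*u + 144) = (u - 3)/(u - 8)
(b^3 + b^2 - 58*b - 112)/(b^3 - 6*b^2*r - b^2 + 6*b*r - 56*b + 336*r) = (-b - 2)/(-b + 6*r)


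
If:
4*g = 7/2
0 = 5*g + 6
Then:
No Solution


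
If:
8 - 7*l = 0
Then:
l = 8/7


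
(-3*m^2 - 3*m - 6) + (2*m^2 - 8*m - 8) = -m^2 - 11*m - 14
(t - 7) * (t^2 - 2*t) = t^3 - 9*t^2 + 14*t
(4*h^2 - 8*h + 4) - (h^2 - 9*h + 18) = 3*h^2 + h - 14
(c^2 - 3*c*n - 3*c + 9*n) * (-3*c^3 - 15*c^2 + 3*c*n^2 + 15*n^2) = -3*c^5 + 9*c^4*n - 6*c^4 + 3*c^3*n^2 + 18*c^3*n + 45*c^3 - 9*c^2*n^3 + 6*c^2*n^2 - 135*c^2*n - 18*c*n^3 - 45*c*n^2 + 135*n^3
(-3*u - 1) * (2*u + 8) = -6*u^2 - 26*u - 8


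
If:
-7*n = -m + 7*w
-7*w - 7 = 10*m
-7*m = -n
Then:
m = 7/38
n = 49/38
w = -24/19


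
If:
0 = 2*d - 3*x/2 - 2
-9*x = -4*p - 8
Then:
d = 3*x/4 + 1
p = 9*x/4 - 2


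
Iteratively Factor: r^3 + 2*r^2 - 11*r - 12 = (r + 4)*(r^2 - 2*r - 3) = (r + 1)*(r + 4)*(r - 3)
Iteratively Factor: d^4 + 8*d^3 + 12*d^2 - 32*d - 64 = (d + 4)*(d^3 + 4*d^2 - 4*d - 16) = (d - 2)*(d + 4)*(d^2 + 6*d + 8) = (d - 2)*(d + 2)*(d + 4)*(d + 4)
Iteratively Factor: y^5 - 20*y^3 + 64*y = (y)*(y^4 - 20*y^2 + 64) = y*(y - 4)*(y^3 + 4*y^2 - 4*y - 16) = y*(y - 4)*(y - 2)*(y^2 + 6*y + 8) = y*(y - 4)*(y - 2)*(y + 2)*(y + 4)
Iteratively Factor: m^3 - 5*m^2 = (m - 5)*(m^2) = m*(m - 5)*(m)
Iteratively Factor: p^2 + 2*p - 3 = (p - 1)*(p + 3)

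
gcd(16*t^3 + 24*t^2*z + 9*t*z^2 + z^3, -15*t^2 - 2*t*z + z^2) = 1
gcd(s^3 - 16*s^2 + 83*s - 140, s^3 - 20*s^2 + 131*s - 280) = s^2 - 12*s + 35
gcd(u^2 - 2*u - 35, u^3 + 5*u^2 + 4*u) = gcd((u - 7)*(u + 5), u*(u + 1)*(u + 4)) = 1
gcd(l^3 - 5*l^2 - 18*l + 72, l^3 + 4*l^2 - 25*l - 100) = l + 4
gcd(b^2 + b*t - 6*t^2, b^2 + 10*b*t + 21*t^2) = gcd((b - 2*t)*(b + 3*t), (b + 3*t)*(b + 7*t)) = b + 3*t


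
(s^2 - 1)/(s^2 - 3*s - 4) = (s - 1)/(s - 4)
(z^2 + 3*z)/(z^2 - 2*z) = (z + 3)/(z - 2)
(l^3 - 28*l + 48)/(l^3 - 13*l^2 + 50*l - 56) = (l + 6)/(l - 7)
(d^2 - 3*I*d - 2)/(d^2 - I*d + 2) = (d - I)/(d + I)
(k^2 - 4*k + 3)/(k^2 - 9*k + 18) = (k - 1)/(k - 6)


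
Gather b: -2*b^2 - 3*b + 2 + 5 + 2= -2*b^2 - 3*b + 9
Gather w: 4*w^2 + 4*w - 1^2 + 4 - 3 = 4*w^2 + 4*w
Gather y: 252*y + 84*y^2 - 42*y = 84*y^2 + 210*y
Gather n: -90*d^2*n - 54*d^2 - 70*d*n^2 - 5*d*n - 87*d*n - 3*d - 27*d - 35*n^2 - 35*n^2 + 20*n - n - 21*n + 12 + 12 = -54*d^2 - 30*d + n^2*(-70*d - 70) + n*(-90*d^2 - 92*d - 2) + 24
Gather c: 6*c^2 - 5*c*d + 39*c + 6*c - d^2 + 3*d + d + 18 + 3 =6*c^2 + c*(45 - 5*d) - d^2 + 4*d + 21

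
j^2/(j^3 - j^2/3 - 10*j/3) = 3*j/(3*j^2 - j - 10)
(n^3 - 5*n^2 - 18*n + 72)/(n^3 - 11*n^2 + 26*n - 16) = (n^3 - 5*n^2 - 18*n + 72)/(n^3 - 11*n^2 + 26*n - 16)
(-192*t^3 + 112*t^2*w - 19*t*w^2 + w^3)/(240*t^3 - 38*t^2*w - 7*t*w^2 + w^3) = (-24*t^2 + 11*t*w - w^2)/(30*t^2 - t*w - w^2)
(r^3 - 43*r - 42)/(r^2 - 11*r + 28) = (r^2 + 7*r + 6)/(r - 4)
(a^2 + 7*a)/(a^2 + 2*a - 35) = a/(a - 5)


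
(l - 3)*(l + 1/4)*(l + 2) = l^3 - 3*l^2/4 - 25*l/4 - 3/2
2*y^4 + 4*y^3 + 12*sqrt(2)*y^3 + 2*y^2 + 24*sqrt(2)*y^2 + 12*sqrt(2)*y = y*(y + 6*sqrt(2))*(sqrt(2)*y + sqrt(2))^2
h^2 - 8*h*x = h*(h - 8*x)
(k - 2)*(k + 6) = k^2 + 4*k - 12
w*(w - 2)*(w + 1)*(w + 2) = w^4 + w^3 - 4*w^2 - 4*w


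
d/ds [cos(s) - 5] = -sin(s)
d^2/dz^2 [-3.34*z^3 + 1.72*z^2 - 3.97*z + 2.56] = 3.44 - 20.04*z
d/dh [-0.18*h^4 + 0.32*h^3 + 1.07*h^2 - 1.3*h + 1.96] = -0.72*h^3 + 0.96*h^2 + 2.14*h - 1.3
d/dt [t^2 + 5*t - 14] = 2*t + 5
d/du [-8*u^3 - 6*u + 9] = -24*u^2 - 6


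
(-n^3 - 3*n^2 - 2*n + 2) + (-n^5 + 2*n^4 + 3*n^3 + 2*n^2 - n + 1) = -n^5 + 2*n^4 + 2*n^3 - n^2 - 3*n + 3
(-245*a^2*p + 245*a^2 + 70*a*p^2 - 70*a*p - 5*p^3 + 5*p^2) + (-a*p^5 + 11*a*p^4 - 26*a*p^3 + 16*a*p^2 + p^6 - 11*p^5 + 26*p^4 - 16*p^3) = -245*a^2*p + 245*a^2 - a*p^5 + 11*a*p^4 - 26*a*p^3 + 86*a*p^2 - 70*a*p + p^6 - 11*p^5 + 26*p^4 - 21*p^3 + 5*p^2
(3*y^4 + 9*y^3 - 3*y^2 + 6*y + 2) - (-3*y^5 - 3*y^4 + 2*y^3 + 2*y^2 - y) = 3*y^5 + 6*y^4 + 7*y^3 - 5*y^2 + 7*y + 2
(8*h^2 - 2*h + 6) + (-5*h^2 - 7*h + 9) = 3*h^2 - 9*h + 15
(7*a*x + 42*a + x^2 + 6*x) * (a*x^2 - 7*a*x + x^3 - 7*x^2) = 7*a^2*x^3 - 7*a^2*x^2 - 294*a^2*x + 8*a*x^4 - 8*a*x^3 - 336*a*x^2 + x^5 - x^4 - 42*x^3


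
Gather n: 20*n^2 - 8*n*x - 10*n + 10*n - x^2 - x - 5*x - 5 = 20*n^2 - 8*n*x - x^2 - 6*x - 5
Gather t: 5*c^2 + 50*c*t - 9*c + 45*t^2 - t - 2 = 5*c^2 - 9*c + 45*t^2 + t*(50*c - 1) - 2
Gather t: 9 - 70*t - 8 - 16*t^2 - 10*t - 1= -16*t^2 - 80*t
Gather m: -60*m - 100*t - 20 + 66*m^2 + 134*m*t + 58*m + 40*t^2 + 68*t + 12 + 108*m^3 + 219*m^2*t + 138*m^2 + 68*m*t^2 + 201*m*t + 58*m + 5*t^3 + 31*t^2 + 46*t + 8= 108*m^3 + m^2*(219*t + 204) + m*(68*t^2 + 335*t + 56) + 5*t^3 + 71*t^2 + 14*t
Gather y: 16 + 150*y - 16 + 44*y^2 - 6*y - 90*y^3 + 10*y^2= -90*y^3 + 54*y^2 + 144*y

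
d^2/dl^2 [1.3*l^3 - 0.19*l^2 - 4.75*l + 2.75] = 7.8*l - 0.38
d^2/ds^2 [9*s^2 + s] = 18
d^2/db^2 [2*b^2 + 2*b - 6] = 4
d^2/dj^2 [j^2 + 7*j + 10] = 2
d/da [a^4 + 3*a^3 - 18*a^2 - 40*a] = 4*a^3 + 9*a^2 - 36*a - 40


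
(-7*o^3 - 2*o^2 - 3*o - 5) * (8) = -56*o^3 - 16*o^2 - 24*o - 40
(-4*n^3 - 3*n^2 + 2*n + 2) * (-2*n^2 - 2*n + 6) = 8*n^5 + 14*n^4 - 22*n^3 - 26*n^2 + 8*n + 12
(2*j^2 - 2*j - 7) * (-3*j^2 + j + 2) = -6*j^4 + 8*j^3 + 23*j^2 - 11*j - 14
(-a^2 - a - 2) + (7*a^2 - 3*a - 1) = 6*a^2 - 4*a - 3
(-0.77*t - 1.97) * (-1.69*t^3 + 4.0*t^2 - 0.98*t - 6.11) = 1.3013*t^4 + 0.2493*t^3 - 7.1254*t^2 + 6.6353*t + 12.0367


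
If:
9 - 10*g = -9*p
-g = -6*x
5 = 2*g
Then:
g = 5/2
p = 16/9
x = 5/12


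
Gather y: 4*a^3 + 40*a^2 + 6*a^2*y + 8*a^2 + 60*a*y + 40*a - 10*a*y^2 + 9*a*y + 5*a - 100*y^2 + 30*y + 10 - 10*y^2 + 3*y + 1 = 4*a^3 + 48*a^2 + 45*a + y^2*(-10*a - 110) + y*(6*a^2 + 69*a + 33) + 11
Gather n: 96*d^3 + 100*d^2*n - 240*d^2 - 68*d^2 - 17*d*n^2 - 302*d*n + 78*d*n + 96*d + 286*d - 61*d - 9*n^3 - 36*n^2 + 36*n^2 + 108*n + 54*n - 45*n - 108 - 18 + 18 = 96*d^3 - 308*d^2 - 17*d*n^2 + 321*d - 9*n^3 + n*(100*d^2 - 224*d + 117) - 108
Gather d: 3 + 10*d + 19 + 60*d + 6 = 70*d + 28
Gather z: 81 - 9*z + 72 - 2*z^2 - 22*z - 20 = -2*z^2 - 31*z + 133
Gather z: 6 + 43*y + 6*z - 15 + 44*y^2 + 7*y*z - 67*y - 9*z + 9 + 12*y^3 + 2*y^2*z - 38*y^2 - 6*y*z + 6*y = 12*y^3 + 6*y^2 - 18*y + z*(2*y^2 + y - 3)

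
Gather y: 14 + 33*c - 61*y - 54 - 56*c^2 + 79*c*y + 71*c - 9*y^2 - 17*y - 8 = -56*c^2 + 104*c - 9*y^2 + y*(79*c - 78) - 48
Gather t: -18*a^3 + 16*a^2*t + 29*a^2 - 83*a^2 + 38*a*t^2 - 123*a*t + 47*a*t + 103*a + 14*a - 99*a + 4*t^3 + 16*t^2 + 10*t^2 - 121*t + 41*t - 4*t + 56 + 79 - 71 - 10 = -18*a^3 - 54*a^2 + 18*a + 4*t^3 + t^2*(38*a + 26) + t*(16*a^2 - 76*a - 84) + 54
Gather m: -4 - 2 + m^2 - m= m^2 - m - 6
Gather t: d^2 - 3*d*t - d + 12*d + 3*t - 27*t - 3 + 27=d^2 + 11*d + t*(-3*d - 24) + 24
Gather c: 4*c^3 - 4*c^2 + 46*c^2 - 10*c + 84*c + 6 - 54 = 4*c^3 + 42*c^2 + 74*c - 48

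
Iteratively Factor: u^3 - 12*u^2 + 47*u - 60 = (u - 5)*(u^2 - 7*u + 12) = (u - 5)*(u - 4)*(u - 3)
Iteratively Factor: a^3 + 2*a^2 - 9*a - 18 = (a + 2)*(a^2 - 9) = (a - 3)*(a + 2)*(a + 3)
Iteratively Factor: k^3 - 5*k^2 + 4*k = (k - 4)*(k^2 - k) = k*(k - 4)*(k - 1)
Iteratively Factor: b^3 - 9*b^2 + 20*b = (b)*(b^2 - 9*b + 20) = b*(b - 4)*(b - 5)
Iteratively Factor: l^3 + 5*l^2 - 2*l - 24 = (l - 2)*(l^2 + 7*l + 12) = (l - 2)*(l + 3)*(l + 4)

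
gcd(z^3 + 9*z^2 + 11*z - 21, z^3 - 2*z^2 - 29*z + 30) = z - 1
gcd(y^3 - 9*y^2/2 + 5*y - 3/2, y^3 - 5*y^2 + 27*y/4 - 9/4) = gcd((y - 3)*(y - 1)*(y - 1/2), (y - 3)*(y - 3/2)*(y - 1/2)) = y^2 - 7*y/2 + 3/2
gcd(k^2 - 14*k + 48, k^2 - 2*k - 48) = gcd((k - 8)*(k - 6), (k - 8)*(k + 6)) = k - 8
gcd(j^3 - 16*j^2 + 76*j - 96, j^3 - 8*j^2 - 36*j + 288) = j^2 - 14*j + 48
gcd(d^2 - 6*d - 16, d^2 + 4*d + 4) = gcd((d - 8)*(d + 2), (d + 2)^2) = d + 2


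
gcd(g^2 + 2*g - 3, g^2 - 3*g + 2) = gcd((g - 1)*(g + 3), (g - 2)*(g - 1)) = g - 1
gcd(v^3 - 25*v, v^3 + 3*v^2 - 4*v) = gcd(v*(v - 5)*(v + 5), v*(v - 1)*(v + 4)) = v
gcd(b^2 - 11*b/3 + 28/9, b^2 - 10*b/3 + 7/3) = b - 7/3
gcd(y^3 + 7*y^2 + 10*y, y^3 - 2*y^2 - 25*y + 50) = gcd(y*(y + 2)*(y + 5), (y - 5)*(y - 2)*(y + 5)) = y + 5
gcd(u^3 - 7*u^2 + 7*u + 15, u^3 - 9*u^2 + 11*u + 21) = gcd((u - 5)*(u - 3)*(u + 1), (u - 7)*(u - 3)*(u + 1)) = u^2 - 2*u - 3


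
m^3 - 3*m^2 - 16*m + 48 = (m - 4)*(m - 3)*(m + 4)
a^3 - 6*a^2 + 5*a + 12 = (a - 4)*(a - 3)*(a + 1)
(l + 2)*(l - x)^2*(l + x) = l^4 - l^3*x + 2*l^3 - l^2*x^2 - 2*l^2*x + l*x^3 - 2*l*x^2 + 2*x^3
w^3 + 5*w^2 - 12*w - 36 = (w - 3)*(w + 2)*(w + 6)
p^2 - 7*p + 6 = (p - 6)*(p - 1)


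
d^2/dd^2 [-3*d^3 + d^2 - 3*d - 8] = 2 - 18*d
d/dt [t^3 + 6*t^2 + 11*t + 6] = 3*t^2 + 12*t + 11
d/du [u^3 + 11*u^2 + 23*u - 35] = 3*u^2 + 22*u + 23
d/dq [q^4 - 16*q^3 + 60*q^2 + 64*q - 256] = 4*q^3 - 48*q^2 + 120*q + 64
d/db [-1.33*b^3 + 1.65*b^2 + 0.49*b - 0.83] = -3.99*b^2 + 3.3*b + 0.49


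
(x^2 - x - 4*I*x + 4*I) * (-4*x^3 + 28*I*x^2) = -4*x^5 + 4*x^4 + 44*I*x^4 + 112*x^3 - 44*I*x^3 - 112*x^2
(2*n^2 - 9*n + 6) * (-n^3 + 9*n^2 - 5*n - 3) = -2*n^5 + 27*n^4 - 97*n^3 + 93*n^2 - 3*n - 18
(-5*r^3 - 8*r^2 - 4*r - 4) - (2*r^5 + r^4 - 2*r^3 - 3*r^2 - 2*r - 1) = -2*r^5 - r^4 - 3*r^3 - 5*r^2 - 2*r - 3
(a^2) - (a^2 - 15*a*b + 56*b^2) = 15*a*b - 56*b^2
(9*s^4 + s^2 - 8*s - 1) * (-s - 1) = -9*s^5 - 9*s^4 - s^3 + 7*s^2 + 9*s + 1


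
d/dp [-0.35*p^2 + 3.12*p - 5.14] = 3.12 - 0.7*p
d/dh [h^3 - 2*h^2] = h*(3*h - 4)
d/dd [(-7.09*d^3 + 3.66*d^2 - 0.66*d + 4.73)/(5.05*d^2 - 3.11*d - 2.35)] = (-35.8045*d^4 + 44.0998*d^3 + 41.9349*d^2 - 64.975*d + 16.2613)/(25.5025*d^4 - 31.411*d^3 - 14.0629*d^2 + 14.617*d + 5.5225)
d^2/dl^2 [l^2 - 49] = 2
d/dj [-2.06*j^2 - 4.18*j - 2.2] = -4.12*j - 4.18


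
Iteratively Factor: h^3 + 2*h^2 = (h + 2)*(h^2) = h*(h + 2)*(h)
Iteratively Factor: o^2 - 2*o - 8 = (o + 2)*(o - 4)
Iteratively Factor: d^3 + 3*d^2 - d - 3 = (d + 1)*(d^2 + 2*d - 3) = (d - 1)*(d + 1)*(d + 3)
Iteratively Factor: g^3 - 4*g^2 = (g - 4)*(g^2) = g*(g - 4)*(g)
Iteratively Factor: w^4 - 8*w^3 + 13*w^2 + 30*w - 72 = (w + 2)*(w^3 - 10*w^2 + 33*w - 36) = (w - 3)*(w + 2)*(w^2 - 7*w + 12) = (w - 4)*(w - 3)*(w + 2)*(w - 3)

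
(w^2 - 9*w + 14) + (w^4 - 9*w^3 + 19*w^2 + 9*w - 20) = w^4 - 9*w^3 + 20*w^2 - 6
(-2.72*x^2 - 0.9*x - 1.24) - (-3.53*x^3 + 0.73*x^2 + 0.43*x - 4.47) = 3.53*x^3 - 3.45*x^2 - 1.33*x + 3.23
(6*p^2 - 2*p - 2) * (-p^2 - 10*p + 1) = -6*p^4 - 58*p^3 + 28*p^2 + 18*p - 2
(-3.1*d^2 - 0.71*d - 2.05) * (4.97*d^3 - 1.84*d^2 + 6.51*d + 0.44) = -15.407*d^5 + 2.1753*d^4 - 29.0631*d^3 - 2.2141*d^2 - 13.6579*d - 0.902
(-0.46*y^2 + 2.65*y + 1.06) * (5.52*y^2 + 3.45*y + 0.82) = -2.5392*y^4 + 13.041*y^3 + 14.6165*y^2 + 5.83*y + 0.8692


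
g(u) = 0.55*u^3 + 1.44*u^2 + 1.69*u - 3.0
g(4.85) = 101.82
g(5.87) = 167.78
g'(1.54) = 10.04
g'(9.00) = 161.26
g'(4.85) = 54.47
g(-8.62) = -262.85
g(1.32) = 3.00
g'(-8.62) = 99.47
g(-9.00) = -302.52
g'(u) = 1.65*u^2 + 2.88*u + 1.69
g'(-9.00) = 109.42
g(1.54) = 5.03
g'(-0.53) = 0.63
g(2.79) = 24.87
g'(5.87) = 75.45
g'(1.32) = 8.37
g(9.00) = 529.80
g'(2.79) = 22.57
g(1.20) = 2.05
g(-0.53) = -3.57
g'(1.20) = 7.52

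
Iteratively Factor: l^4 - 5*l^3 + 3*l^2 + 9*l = (l)*(l^3 - 5*l^2 + 3*l + 9) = l*(l - 3)*(l^2 - 2*l - 3) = l*(l - 3)^2*(l + 1)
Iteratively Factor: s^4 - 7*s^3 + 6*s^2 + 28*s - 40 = (s - 5)*(s^3 - 2*s^2 - 4*s + 8) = (s - 5)*(s + 2)*(s^2 - 4*s + 4) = (s - 5)*(s - 2)*(s + 2)*(s - 2)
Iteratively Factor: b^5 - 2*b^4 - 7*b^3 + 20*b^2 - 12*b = (b - 1)*(b^4 - b^3 - 8*b^2 + 12*b) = b*(b - 1)*(b^3 - b^2 - 8*b + 12) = b*(b - 2)*(b - 1)*(b^2 + b - 6) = b*(b - 2)*(b - 1)*(b + 3)*(b - 2)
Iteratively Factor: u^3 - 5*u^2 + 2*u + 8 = (u - 4)*(u^2 - u - 2) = (u - 4)*(u + 1)*(u - 2)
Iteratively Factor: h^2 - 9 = (h - 3)*(h + 3)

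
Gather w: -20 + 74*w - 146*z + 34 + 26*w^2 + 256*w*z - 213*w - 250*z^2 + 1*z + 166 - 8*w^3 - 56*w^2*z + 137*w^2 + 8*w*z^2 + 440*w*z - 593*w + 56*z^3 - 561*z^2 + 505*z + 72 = -8*w^3 + w^2*(163 - 56*z) + w*(8*z^2 + 696*z - 732) + 56*z^3 - 811*z^2 + 360*z + 252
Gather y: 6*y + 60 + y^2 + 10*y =y^2 + 16*y + 60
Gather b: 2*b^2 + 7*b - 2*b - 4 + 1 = 2*b^2 + 5*b - 3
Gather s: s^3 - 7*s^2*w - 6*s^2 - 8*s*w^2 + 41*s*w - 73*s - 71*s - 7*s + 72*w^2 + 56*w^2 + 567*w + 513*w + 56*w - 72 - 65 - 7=s^3 + s^2*(-7*w - 6) + s*(-8*w^2 + 41*w - 151) + 128*w^2 + 1136*w - 144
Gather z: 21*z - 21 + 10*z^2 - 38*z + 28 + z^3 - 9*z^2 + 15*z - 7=z^3 + z^2 - 2*z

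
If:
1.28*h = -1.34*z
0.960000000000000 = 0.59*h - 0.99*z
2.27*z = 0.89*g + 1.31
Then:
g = -2.99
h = 0.63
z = -0.60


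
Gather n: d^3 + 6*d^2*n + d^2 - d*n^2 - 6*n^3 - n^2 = d^3 + 6*d^2*n + d^2 - 6*n^3 + n^2*(-d - 1)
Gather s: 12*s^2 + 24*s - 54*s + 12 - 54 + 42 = 12*s^2 - 30*s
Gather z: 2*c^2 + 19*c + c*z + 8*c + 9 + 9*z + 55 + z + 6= 2*c^2 + 27*c + z*(c + 10) + 70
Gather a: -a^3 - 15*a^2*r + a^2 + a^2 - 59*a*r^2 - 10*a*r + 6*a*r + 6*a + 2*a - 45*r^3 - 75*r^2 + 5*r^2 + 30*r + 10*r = -a^3 + a^2*(2 - 15*r) + a*(-59*r^2 - 4*r + 8) - 45*r^3 - 70*r^2 + 40*r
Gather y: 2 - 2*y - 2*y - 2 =-4*y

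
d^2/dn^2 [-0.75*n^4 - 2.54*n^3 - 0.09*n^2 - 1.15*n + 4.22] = -9.0*n^2 - 15.24*n - 0.18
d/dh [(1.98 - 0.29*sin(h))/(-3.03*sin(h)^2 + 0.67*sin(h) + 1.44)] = (-0.8787*sin(h)^2 + 11.9988*sin(h) - 1.7442)*cos(h)/(9.1809*sin(h)^4 - 4.0602*sin(h)^3 - 8.2775*sin(h)^2 + 1.9296*sin(h) + 2.0736)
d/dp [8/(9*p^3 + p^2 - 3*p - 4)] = 8*(-27*p^2 - 2*p + 3)/(9*p^3 + p^2 - 3*p - 4)^2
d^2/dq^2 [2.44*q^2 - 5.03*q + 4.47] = 4.88000000000000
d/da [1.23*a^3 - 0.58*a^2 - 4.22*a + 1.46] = 3.69*a^2 - 1.16*a - 4.22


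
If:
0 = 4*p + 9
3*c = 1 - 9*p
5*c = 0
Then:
No Solution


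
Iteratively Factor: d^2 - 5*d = (d - 5)*(d)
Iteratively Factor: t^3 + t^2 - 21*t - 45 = (t - 5)*(t^2 + 6*t + 9) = (t - 5)*(t + 3)*(t + 3)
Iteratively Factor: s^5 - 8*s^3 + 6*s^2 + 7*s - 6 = (s + 1)*(s^4 - s^3 - 7*s^2 + 13*s - 6) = (s - 1)*(s + 1)*(s^3 - 7*s + 6) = (s - 1)*(s + 1)*(s + 3)*(s^2 - 3*s + 2) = (s - 1)^2*(s + 1)*(s + 3)*(s - 2)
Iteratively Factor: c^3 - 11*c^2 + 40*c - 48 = (c - 4)*(c^2 - 7*c + 12) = (c - 4)^2*(c - 3)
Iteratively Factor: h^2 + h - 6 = (h - 2)*(h + 3)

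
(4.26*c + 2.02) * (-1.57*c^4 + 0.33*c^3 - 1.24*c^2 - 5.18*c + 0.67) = -6.6882*c^5 - 1.7656*c^4 - 4.6158*c^3 - 24.5716*c^2 - 7.6094*c + 1.3534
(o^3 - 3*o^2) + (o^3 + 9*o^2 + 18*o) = 2*o^3 + 6*o^2 + 18*o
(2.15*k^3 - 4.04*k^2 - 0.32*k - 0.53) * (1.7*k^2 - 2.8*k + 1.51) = 3.655*k^5 - 12.888*k^4 + 14.0145*k^3 - 6.1054*k^2 + 1.0008*k - 0.8003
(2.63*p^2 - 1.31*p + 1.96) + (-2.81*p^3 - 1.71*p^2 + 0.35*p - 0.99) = -2.81*p^3 + 0.92*p^2 - 0.96*p + 0.97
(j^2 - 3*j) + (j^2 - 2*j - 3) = 2*j^2 - 5*j - 3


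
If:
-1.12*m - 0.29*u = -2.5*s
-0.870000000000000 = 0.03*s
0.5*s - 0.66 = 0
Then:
No Solution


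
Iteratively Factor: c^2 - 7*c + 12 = (c - 4)*(c - 3)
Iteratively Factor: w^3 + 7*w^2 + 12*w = (w)*(w^2 + 7*w + 12) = w*(w + 4)*(w + 3)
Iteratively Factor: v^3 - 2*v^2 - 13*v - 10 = (v + 2)*(v^2 - 4*v - 5) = (v + 1)*(v + 2)*(v - 5)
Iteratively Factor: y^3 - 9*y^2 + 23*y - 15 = (y - 3)*(y^2 - 6*y + 5) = (y - 3)*(y - 1)*(y - 5)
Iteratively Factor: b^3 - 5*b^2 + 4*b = (b - 1)*(b^2 - 4*b) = (b - 4)*(b - 1)*(b)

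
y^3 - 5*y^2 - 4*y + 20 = (y - 5)*(y - 2)*(y + 2)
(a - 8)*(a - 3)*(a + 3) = a^3 - 8*a^2 - 9*a + 72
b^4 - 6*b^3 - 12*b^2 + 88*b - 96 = (b - 6)*(b - 2)^2*(b + 4)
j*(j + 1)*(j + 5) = j^3 + 6*j^2 + 5*j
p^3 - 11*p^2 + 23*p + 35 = (p - 7)*(p - 5)*(p + 1)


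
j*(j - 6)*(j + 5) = j^3 - j^2 - 30*j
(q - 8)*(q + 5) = q^2 - 3*q - 40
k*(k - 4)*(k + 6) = k^3 + 2*k^2 - 24*k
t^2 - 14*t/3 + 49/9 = (t - 7/3)^2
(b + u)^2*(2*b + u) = 2*b^3 + 5*b^2*u + 4*b*u^2 + u^3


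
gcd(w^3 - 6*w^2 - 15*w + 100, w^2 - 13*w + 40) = w - 5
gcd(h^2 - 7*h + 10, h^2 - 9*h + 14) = h - 2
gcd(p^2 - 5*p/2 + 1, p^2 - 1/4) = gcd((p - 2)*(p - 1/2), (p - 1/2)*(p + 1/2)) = p - 1/2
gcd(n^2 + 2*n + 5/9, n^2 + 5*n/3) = n + 5/3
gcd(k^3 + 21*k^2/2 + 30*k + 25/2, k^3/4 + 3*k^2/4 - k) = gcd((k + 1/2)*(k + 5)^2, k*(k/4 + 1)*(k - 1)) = 1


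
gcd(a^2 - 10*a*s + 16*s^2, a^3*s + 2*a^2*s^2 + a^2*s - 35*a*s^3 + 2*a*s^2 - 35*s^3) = 1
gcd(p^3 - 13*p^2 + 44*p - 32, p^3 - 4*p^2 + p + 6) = 1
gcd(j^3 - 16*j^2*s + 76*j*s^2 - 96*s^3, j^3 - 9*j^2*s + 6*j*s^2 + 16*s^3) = j^2 - 10*j*s + 16*s^2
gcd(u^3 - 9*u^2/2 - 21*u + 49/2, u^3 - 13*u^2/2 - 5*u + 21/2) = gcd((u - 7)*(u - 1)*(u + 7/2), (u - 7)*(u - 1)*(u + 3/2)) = u^2 - 8*u + 7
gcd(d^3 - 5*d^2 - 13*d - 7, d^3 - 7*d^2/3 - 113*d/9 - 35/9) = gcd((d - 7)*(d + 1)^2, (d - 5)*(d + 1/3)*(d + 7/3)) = 1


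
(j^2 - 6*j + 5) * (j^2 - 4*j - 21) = j^4 - 10*j^3 + 8*j^2 + 106*j - 105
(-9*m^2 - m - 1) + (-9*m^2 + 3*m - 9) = -18*m^2 + 2*m - 10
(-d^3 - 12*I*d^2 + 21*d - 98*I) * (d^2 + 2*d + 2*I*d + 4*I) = -d^5 - 2*d^4 - 14*I*d^4 + 45*d^3 - 28*I*d^3 + 90*d^2 - 56*I*d^2 + 196*d - 112*I*d + 392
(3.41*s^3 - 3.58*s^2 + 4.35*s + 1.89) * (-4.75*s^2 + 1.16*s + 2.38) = -16.1975*s^5 + 20.9606*s^4 - 16.6995*s^3 - 12.4519*s^2 + 12.5454*s + 4.4982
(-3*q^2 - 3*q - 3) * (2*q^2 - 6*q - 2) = -6*q^4 + 12*q^3 + 18*q^2 + 24*q + 6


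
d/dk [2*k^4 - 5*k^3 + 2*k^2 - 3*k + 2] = 8*k^3 - 15*k^2 + 4*k - 3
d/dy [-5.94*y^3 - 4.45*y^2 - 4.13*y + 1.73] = -17.82*y^2 - 8.9*y - 4.13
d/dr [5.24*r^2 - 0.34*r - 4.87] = 10.48*r - 0.34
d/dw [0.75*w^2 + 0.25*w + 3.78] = 1.5*w + 0.25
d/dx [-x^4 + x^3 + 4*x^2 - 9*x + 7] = -4*x^3 + 3*x^2 + 8*x - 9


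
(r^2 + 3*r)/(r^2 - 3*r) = (r + 3)/(r - 3)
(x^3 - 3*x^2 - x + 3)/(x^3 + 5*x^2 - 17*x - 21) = (x - 1)/(x + 7)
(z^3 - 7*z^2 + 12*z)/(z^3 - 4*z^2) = (z - 3)/z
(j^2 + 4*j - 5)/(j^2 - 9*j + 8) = (j + 5)/(j - 8)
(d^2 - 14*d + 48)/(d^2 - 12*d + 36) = (d - 8)/(d - 6)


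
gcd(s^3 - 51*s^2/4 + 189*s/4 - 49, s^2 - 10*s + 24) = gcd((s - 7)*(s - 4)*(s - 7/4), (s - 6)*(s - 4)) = s - 4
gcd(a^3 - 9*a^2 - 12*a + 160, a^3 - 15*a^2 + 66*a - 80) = a^2 - 13*a + 40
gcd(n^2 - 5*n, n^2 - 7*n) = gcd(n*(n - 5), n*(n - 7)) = n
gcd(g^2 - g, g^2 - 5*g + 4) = g - 1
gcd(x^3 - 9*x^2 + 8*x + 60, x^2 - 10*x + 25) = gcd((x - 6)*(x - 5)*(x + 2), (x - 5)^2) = x - 5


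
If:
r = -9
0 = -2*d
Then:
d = 0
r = -9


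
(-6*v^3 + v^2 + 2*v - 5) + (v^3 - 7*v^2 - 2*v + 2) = -5*v^3 - 6*v^2 - 3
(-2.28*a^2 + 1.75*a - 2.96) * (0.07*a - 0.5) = -0.1596*a^3 + 1.2625*a^2 - 1.0822*a + 1.48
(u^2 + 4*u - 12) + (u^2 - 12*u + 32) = 2*u^2 - 8*u + 20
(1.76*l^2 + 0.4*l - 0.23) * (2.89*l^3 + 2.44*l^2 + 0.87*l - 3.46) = 5.0864*l^5 + 5.4504*l^4 + 1.8425*l^3 - 6.3028*l^2 - 1.5841*l + 0.7958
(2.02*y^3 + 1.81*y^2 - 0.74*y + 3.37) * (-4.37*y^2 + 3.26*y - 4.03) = -8.8274*y^5 - 1.3245*y^4 + 0.993799999999999*y^3 - 24.4336*y^2 + 13.9684*y - 13.5811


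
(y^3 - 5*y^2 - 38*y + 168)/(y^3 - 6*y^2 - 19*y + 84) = (y^2 + 2*y - 24)/(y^2 + y - 12)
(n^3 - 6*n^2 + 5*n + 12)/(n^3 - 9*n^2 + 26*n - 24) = (n + 1)/(n - 2)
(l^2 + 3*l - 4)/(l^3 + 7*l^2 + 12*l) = (l - 1)/(l*(l + 3))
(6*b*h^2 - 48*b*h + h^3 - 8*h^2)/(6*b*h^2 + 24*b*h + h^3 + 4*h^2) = (h - 8)/(h + 4)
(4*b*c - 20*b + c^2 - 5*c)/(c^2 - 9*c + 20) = (4*b + c)/(c - 4)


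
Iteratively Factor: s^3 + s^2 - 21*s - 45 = (s + 3)*(s^2 - 2*s - 15) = (s + 3)^2*(s - 5)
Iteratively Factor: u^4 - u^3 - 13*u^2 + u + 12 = (u + 3)*(u^3 - 4*u^2 - u + 4) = (u + 1)*(u + 3)*(u^2 - 5*u + 4) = (u - 4)*(u + 1)*(u + 3)*(u - 1)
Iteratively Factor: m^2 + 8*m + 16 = (m + 4)*(m + 4)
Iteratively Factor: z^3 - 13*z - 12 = (z - 4)*(z^2 + 4*z + 3) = (z - 4)*(z + 3)*(z + 1)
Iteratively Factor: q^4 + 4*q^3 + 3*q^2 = (q)*(q^3 + 4*q^2 + 3*q) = q*(q + 3)*(q^2 + q) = q*(q + 1)*(q + 3)*(q)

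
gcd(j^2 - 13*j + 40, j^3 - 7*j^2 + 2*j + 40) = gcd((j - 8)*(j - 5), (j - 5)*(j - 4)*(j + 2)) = j - 5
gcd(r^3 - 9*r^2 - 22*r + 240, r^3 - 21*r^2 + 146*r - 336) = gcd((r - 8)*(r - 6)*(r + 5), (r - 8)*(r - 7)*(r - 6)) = r^2 - 14*r + 48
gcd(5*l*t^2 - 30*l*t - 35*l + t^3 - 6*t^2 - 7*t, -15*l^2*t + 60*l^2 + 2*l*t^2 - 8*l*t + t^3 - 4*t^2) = 5*l + t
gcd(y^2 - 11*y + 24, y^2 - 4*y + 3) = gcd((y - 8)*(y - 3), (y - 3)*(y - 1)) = y - 3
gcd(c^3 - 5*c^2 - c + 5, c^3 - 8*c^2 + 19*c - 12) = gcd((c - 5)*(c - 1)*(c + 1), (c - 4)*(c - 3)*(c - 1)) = c - 1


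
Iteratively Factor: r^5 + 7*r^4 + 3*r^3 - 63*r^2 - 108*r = (r + 3)*(r^4 + 4*r^3 - 9*r^2 - 36*r) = r*(r + 3)*(r^3 + 4*r^2 - 9*r - 36) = r*(r + 3)*(r + 4)*(r^2 - 9) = r*(r + 3)^2*(r + 4)*(r - 3)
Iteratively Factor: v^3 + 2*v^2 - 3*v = (v + 3)*(v^2 - v) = (v - 1)*(v + 3)*(v)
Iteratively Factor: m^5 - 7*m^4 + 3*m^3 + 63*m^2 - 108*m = (m)*(m^4 - 7*m^3 + 3*m^2 + 63*m - 108) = m*(m - 3)*(m^3 - 4*m^2 - 9*m + 36) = m*(m - 3)*(m + 3)*(m^2 - 7*m + 12) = m*(m - 3)^2*(m + 3)*(m - 4)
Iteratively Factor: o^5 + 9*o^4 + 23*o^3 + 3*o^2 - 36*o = (o + 3)*(o^4 + 6*o^3 + 5*o^2 - 12*o) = (o + 3)*(o + 4)*(o^3 + 2*o^2 - 3*o) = (o - 1)*(o + 3)*(o + 4)*(o^2 + 3*o) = (o - 1)*(o + 3)^2*(o + 4)*(o)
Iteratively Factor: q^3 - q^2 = (q - 1)*(q^2) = q*(q - 1)*(q)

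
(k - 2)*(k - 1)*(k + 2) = k^3 - k^2 - 4*k + 4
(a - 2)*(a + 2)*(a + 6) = a^3 + 6*a^2 - 4*a - 24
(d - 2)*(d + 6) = d^2 + 4*d - 12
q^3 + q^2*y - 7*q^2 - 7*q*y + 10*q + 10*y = (q - 5)*(q - 2)*(q + y)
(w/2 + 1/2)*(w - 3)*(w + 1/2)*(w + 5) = w^4/2 + 7*w^3/4 - 23*w^2/4 - 43*w/4 - 15/4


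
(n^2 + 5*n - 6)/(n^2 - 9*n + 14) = (n^2 + 5*n - 6)/(n^2 - 9*n + 14)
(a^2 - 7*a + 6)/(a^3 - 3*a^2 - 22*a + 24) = 1/(a + 4)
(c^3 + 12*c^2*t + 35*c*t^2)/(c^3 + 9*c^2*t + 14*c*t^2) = (c + 5*t)/(c + 2*t)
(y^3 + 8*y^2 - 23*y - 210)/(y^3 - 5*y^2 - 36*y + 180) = (y + 7)/(y - 6)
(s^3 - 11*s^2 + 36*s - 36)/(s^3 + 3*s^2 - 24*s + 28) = (s^2 - 9*s + 18)/(s^2 + 5*s - 14)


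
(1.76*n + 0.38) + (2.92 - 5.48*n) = 3.3 - 3.72*n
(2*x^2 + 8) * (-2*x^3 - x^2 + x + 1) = -4*x^5 - 2*x^4 - 14*x^3 - 6*x^2 + 8*x + 8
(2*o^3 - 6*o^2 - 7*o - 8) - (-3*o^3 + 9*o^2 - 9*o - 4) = 5*o^3 - 15*o^2 + 2*o - 4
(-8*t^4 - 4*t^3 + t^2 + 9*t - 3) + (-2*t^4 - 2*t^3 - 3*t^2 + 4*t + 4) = -10*t^4 - 6*t^3 - 2*t^2 + 13*t + 1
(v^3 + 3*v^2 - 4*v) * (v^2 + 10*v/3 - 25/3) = v^5 + 19*v^4/3 - 7*v^3/3 - 115*v^2/3 + 100*v/3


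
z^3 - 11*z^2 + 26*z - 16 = (z - 8)*(z - 2)*(z - 1)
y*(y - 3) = y^2 - 3*y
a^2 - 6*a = a*(a - 6)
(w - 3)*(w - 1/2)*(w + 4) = w^3 + w^2/2 - 25*w/2 + 6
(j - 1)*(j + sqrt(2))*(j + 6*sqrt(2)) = j^3 - j^2 + 7*sqrt(2)*j^2 - 7*sqrt(2)*j + 12*j - 12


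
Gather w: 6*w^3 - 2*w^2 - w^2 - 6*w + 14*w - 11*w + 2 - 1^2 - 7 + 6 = 6*w^3 - 3*w^2 - 3*w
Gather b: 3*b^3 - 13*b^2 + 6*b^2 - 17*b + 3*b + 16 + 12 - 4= 3*b^3 - 7*b^2 - 14*b + 24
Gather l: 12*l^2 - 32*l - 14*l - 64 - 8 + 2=12*l^2 - 46*l - 70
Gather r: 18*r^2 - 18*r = 18*r^2 - 18*r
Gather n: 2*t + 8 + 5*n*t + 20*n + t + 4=n*(5*t + 20) + 3*t + 12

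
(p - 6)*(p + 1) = p^2 - 5*p - 6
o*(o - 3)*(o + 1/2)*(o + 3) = o^4 + o^3/2 - 9*o^2 - 9*o/2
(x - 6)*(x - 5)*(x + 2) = x^3 - 9*x^2 + 8*x + 60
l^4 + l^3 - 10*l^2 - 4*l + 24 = (l - 2)^2*(l + 2)*(l + 3)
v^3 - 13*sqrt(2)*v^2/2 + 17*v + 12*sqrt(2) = (v - 4*sqrt(2))*(v - 3*sqrt(2))*(v + sqrt(2)/2)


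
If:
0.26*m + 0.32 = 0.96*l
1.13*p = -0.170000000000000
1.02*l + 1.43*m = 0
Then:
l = 0.28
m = -0.20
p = -0.15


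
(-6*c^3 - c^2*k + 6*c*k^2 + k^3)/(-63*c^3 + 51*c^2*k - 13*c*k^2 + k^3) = (6*c^3 + c^2*k - 6*c*k^2 - k^3)/(63*c^3 - 51*c^2*k + 13*c*k^2 - k^3)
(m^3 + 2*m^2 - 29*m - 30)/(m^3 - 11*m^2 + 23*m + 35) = (m + 6)/(m - 7)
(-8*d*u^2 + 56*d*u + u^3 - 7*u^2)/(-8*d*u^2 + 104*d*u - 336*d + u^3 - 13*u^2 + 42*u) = u/(u - 6)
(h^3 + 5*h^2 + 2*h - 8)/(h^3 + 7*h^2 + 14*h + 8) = (h - 1)/(h + 1)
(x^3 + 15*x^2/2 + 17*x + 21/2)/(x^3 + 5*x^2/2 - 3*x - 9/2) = (2*x + 7)/(2*x - 3)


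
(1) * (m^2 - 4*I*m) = m^2 - 4*I*m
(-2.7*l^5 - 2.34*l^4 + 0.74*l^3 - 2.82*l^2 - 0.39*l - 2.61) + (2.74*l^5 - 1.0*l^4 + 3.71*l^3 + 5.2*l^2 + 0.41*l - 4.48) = 0.04*l^5 - 3.34*l^4 + 4.45*l^3 + 2.38*l^2 + 0.02*l - 7.09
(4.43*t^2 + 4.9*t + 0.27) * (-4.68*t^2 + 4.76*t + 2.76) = -20.7324*t^4 - 1.8452*t^3 + 34.2872*t^2 + 14.8092*t + 0.7452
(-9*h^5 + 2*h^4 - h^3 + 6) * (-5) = 45*h^5 - 10*h^4 + 5*h^3 - 30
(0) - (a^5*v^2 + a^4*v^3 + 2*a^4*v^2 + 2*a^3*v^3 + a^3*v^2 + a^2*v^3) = -a^5*v^2 - a^4*v^3 - 2*a^4*v^2 - 2*a^3*v^3 - a^3*v^2 - a^2*v^3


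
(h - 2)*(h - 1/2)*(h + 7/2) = h^3 + h^2 - 31*h/4 + 7/2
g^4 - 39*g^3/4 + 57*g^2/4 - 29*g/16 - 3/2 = (g - 8)*(g - 3/2)*(g - 1/2)*(g + 1/4)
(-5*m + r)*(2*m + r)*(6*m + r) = -60*m^3 - 28*m^2*r + 3*m*r^2 + r^3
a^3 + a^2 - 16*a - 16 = (a - 4)*(a + 1)*(a + 4)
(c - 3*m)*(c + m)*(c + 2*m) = c^3 - 7*c*m^2 - 6*m^3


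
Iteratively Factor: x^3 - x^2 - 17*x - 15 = (x + 3)*(x^2 - 4*x - 5) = (x + 1)*(x + 3)*(x - 5)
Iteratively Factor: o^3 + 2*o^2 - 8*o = (o)*(o^2 + 2*o - 8) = o*(o + 4)*(o - 2)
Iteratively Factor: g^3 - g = (g)*(g^2 - 1) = g*(g + 1)*(g - 1)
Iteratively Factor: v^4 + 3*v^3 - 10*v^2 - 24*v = (v - 3)*(v^3 + 6*v^2 + 8*v) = (v - 3)*(v + 2)*(v^2 + 4*v) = v*(v - 3)*(v + 2)*(v + 4)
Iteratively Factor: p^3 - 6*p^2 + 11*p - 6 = (p - 3)*(p^2 - 3*p + 2) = (p - 3)*(p - 2)*(p - 1)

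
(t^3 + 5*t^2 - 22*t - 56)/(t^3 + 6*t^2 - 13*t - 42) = (t - 4)/(t - 3)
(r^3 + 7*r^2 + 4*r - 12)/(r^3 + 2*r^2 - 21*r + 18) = (r + 2)/(r - 3)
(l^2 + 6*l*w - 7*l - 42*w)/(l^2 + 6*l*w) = (l - 7)/l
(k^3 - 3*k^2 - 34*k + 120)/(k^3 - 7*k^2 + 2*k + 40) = (k + 6)/(k + 2)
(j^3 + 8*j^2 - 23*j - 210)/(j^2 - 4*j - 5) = (j^2 + 13*j + 42)/(j + 1)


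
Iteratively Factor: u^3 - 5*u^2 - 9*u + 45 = (u - 5)*(u^2 - 9) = (u - 5)*(u + 3)*(u - 3)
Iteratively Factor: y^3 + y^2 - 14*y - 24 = (y + 3)*(y^2 - 2*y - 8) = (y - 4)*(y + 3)*(y + 2)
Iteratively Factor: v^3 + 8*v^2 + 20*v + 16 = (v + 2)*(v^2 + 6*v + 8) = (v + 2)^2*(v + 4)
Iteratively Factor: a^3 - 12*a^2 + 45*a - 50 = (a - 5)*(a^2 - 7*a + 10) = (a - 5)^2*(a - 2)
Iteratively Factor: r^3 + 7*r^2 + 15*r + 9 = (r + 3)*(r^2 + 4*r + 3) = (r + 1)*(r + 3)*(r + 3)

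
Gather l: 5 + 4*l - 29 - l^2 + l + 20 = -l^2 + 5*l - 4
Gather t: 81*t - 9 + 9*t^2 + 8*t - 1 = 9*t^2 + 89*t - 10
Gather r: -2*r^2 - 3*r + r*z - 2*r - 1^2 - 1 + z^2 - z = -2*r^2 + r*(z - 5) + z^2 - z - 2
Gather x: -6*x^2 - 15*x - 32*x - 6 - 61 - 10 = -6*x^2 - 47*x - 77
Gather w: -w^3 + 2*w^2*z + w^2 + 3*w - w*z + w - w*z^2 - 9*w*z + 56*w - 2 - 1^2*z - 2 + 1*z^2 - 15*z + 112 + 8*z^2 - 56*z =-w^3 + w^2*(2*z + 1) + w*(-z^2 - 10*z + 60) + 9*z^2 - 72*z + 108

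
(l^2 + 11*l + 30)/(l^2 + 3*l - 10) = (l + 6)/(l - 2)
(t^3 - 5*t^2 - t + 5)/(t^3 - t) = (t - 5)/t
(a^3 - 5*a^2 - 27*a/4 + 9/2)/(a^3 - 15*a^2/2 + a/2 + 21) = (a^2 - 13*a/2 + 3)/(a^2 - 9*a + 14)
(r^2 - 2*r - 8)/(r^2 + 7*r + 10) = (r - 4)/(r + 5)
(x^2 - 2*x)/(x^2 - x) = (x - 2)/(x - 1)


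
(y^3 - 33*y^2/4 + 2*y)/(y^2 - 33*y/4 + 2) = y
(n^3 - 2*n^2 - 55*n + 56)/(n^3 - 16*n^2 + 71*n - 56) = (n + 7)/(n - 7)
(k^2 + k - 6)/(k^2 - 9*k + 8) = (k^2 + k - 6)/(k^2 - 9*k + 8)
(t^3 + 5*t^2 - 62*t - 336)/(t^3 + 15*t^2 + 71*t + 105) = (t^2 - 2*t - 48)/(t^2 + 8*t + 15)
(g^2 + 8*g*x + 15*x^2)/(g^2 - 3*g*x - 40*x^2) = (-g - 3*x)/(-g + 8*x)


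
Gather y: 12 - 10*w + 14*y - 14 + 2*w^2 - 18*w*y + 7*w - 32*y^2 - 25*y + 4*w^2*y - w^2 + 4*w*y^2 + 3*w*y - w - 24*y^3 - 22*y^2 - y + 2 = w^2 - 4*w - 24*y^3 + y^2*(4*w - 54) + y*(4*w^2 - 15*w - 12)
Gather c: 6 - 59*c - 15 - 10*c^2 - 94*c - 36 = -10*c^2 - 153*c - 45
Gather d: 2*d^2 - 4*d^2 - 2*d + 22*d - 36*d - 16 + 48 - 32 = -2*d^2 - 16*d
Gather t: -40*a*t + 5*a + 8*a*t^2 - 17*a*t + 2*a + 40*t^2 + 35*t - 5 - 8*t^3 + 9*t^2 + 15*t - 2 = 7*a - 8*t^3 + t^2*(8*a + 49) + t*(50 - 57*a) - 7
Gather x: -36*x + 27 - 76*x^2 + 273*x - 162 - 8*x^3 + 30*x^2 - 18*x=-8*x^3 - 46*x^2 + 219*x - 135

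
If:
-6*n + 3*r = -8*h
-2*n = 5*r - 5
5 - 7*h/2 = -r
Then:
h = 105/71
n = 585/284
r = 25/142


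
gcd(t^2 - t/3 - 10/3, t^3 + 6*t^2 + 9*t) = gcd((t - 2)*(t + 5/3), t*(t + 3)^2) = 1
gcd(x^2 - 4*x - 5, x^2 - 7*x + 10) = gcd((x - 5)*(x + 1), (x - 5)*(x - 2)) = x - 5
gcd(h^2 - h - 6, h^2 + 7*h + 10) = h + 2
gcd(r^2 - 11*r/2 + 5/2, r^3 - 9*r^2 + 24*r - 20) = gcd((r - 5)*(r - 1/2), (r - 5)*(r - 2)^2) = r - 5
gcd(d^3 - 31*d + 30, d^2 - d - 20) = d - 5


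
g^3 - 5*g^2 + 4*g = g*(g - 4)*(g - 1)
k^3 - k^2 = k^2*(k - 1)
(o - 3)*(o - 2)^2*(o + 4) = o^4 - 3*o^3 - 12*o^2 + 52*o - 48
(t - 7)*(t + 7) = t^2 - 49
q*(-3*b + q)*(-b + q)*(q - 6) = 3*b^2*q^2 - 18*b^2*q - 4*b*q^3 + 24*b*q^2 + q^4 - 6*q^3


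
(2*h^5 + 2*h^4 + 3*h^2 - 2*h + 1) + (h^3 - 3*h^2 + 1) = 2*h^5 + 2*h^4 + h^3 - 2*h + 2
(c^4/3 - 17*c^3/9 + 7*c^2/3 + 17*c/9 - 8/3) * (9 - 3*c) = -c^5 + 26*c^4/3 - 24*c^3 + 46*c^2/3 + 25*c - 24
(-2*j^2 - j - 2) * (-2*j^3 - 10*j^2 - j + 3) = 4*j^5 + 22*j^4 + 16*j^3 + 15*j^2 - j - 6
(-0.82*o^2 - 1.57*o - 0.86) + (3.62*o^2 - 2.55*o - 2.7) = 2.8*o^2 - 4.12*o - 3.56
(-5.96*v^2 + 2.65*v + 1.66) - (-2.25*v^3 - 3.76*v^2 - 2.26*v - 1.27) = 2.25*v^3 - 2.2*v^2 + 4.91*v + 2.93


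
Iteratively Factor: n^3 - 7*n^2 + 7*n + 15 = (n - 3)*(n^2 - 4*n - 5) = (n - 3)*(n + 1)*(n - 5)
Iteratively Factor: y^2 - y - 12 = (y - 4)*(y + 3)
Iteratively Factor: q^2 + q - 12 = (q - 3)*(q + 4)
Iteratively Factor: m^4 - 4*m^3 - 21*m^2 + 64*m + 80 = (m - 4)*(m^3 - 21*m - 20) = (m - 5)*(m - 4)*(m^2 + 5*m + 4) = (m - 5)*(m - 4)*(m + 1)*(m + 4)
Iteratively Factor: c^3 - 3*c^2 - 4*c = (c)*(c^2 - 3*c - 4) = c*(c + 1)*(c - 4)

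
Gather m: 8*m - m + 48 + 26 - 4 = 7*m + 70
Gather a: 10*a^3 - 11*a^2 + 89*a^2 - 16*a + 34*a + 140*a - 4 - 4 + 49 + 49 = 10*a^3 + 78*a^2 + 158*a + 90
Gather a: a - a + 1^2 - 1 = 0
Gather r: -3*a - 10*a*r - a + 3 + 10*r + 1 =-4*a + r*(10 - 10*a) + 4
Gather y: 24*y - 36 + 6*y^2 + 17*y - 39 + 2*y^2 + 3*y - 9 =8*y^2 + 44*y - 84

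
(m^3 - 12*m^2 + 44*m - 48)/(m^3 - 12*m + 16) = (m^2 - 10*m + 24)/(m^2 + 2*m - 8)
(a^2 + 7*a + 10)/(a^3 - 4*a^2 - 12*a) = (a + 5)/(a*(a - 6))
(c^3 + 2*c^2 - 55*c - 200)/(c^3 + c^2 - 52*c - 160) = (c + 5)/(c + 4)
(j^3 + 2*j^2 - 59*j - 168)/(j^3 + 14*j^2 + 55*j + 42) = (j^2 - 5*j - 24)/(j^2 + 7*j + 6)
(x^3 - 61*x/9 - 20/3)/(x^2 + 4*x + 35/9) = (3*x^2 - 5*x - 12)/(3*x + 7)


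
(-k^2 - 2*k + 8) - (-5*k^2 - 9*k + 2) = 4*k^2 + 7*k + 6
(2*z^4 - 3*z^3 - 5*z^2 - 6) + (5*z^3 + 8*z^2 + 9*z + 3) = 2*z^4 + 2*z^3 + 3*z^2 + 9*z - 3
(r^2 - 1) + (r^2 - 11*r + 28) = 2*r^2 - 11*r + 27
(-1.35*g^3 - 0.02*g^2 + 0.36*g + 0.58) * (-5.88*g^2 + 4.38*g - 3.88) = 7.938*g^5 - 5.7954*g^4 + 3.0336*g^3 - 1.756*g^2 + 1.1436*g - 2.2504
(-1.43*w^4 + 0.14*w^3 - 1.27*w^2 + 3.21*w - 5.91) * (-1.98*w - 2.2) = 2.8314*w^5 + 2.8688*w^4 + 2.2066*w^3 - 3.5618*w^2 + 4.6398*w + 13.002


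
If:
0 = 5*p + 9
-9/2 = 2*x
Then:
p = -9/5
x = -9/4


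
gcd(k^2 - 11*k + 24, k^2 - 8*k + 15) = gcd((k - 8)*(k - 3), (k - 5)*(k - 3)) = k - 3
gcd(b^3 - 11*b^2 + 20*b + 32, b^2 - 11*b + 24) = b - 8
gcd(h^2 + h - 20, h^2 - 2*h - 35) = h + 5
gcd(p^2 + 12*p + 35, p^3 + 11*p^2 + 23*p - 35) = p^2 + 12*p + 35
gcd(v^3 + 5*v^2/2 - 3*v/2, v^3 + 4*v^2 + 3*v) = v^2 + 3*v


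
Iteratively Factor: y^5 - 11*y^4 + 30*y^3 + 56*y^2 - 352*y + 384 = (y - 2)*(y^4 - 9*y^3 + 12*y^2 + 80*y - 192) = (y - 4)*(y - 2)*(y^3 - 5*y^2 - 8*y + 48) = (y - 4)^2*(y - 2)*(y^2 - y - 12) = (y - 4)^2*(y - 2)*(y + 3)*(y - 4)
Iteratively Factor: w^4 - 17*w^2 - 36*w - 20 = (w + 2)*(w^3 - 2*w^2 - 13*w - 10) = (w + 2)^2*(w^2 - 4*w - 5) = (w + 1)*(w + 2)^2*(w - 5)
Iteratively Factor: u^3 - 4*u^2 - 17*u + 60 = (u - 3)*(u^2 - u - 20) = (u - 5)*(u - 3)*(u + 4)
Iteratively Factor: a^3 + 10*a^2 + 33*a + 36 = (a + 3)*(a^2 + 7*a + 12) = (a + 3)*(a + 4)*(a + 3)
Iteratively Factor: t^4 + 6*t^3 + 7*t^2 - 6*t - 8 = (t + 2)*(t^3 + 4*t^2 - t - 4) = (t + 2)*(t + 4)*(t^2 - 1) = (t - 1)*(t + 2)*(t + 4)*(t + 1)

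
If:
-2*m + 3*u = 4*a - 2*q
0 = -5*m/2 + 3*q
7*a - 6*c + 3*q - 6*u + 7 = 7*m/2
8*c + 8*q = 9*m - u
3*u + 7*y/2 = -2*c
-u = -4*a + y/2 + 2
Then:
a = 413/670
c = 161/335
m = 21/10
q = 7/4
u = 707/670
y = -79/67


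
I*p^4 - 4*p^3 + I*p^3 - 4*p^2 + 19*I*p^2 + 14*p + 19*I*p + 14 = (p - 2*I)*(p - I)*(p + 7*I)*(I*p + I)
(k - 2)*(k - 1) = k^2 - 3*k + 2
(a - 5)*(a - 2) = a^2 - 7*a + 10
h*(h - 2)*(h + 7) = h^3 + 5*h^2 - 14*h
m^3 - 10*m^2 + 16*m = m*(m - 8)*(m - 2)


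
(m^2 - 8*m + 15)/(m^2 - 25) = (m - 3)/(m + 5)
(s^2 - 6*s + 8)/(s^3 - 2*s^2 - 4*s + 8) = (s - 4)/(s^2 - 4)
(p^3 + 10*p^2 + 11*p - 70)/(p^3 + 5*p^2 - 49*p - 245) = (p - 2)/(p - 7)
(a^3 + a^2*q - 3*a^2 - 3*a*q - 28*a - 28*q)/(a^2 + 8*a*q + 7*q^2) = (a^2 - 3*a - 28)/(a + 7*q)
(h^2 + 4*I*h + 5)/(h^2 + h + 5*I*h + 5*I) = (h - I)/(h + 1)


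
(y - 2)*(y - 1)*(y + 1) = y^3 - 2*y^2 - y + 2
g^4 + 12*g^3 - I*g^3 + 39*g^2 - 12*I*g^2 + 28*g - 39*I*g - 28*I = (g + 1)*(g + 4)*(g + 7)*(g - I)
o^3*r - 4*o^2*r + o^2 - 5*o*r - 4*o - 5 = (o - 5)*(o + 1)*(o*r + 1)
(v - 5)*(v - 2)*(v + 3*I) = v^3 - 7*v^2 + 3*I*v^2 + 10*v - 21*I*v + 30*I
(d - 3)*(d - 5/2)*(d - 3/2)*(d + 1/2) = d^4 - 13*d^3/2 + 49*d^2/4 - 27*d/8 - 45/8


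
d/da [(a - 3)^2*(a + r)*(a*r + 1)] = (a - 3)*(r*(a - 3)*(a + r) + (a - 3)*(a*r + 1) + 2*(a + r)*(a*r + 1))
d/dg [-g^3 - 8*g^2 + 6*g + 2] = -3*g^2 - 16*g + 6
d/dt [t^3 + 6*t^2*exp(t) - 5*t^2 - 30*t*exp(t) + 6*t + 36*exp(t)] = 6*t^2*exp(t) + 3*t^2 - 18*t*exp(t) - 10*t + 6*exp(t) + 6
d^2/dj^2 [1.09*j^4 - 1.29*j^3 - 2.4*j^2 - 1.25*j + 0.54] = 13.08*j^2 - 7.74*j - 4.8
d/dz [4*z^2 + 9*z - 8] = 8*z + 9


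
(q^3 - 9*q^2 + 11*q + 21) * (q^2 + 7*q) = q^5 - 2*q^4 - 52*q^3 + 98*q^2 + 147*q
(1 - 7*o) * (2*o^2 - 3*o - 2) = -14*o^3 + 23*o^2 + 11*o - 2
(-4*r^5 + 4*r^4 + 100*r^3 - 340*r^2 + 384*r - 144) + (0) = -4*r^5 + 4*r^4 + 100*r^3 - 340*r^2 + 384*r - 144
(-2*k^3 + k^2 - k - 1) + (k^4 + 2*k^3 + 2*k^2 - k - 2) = k^4 + 3*k^2 - 2*k - 3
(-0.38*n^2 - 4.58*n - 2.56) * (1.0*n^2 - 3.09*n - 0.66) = -0.38*n^4 - 3.4058*n^3 + 11.843*n^2 + 10.9332*n + 1.6896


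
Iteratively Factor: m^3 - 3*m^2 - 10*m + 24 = (m + 3)*(m^2 - 6*m + 8) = (m - 2)*(m + 3)*(m - 4)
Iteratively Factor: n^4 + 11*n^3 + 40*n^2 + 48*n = (n)*(n^3 + 11*n^2 + 40*n + 48) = n*(n + 4)*(n^2 + 7*n + 12) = n*(n + 4)^2*(n + 3)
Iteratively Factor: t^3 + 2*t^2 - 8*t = (t)*(t^2 + 2*t - 8) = t*(t - 2)*(t + 4)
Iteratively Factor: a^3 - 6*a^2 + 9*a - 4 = (a - 1)*(a^2 - 5*a + 4) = (a - 4)*(a - 1)*(a - 1)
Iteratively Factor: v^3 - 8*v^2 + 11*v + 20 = (v - 4)*(v^2 - 4*v - 5) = (v - 4)*(v + 1)*(v - 5)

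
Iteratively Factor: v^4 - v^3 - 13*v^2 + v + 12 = (v + 1)*(v^3 - 2*v^2 - 11*v + 12) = (v - 4)*(v + 1)*(v^2 + 2*v - 3) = (v - 4)*(v + 1)*(v + 3)*(v - 1)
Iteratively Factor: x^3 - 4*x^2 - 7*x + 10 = (x - 1)*(x^2 - 3*x - 10) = (x - 5)*(x - 1)*(x + 2)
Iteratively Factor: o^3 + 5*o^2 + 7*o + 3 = (o + 1)*(o^2 + 4*o + 3) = (o + 1)^2*(o + 3)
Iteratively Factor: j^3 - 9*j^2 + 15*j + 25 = (j - 5)*(j^2 - 4*j - 5) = (j - 5)*(j + 1)*(j - 5)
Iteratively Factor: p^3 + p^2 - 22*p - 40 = (p + 4)*(p^2 - 3*p - 10) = (p - 5)*(p + 4)*(p + 2)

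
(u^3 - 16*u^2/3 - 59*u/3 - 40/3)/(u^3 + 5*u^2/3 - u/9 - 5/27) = 9*(u^2 - 7*u - 8)/(9*u^2 - 1)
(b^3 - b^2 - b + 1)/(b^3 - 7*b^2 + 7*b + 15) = (b^2 - 2*b + 1)/(b^2 - 8*b + 15)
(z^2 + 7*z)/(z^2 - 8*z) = (z + 7)/(z - 8)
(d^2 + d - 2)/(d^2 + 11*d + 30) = (d^2 + d - 2)/(d^2 + 11*d + 30)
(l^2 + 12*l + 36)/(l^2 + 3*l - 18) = (l + 6)/(l - 3)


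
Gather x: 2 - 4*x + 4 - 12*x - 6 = -16*x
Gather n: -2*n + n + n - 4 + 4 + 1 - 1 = 0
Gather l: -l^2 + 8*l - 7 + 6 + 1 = -l^2 + 8*l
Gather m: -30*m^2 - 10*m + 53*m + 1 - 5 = -30*m^2 + 43*m - 4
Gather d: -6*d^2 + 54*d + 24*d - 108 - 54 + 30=-6*d^2 + 78*d - 132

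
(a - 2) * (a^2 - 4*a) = a^3 - 6*a^2 + 8*a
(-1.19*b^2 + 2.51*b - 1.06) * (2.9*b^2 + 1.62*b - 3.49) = -3.451*b^4 + 5.3512*b^3 + 5.1453*b^2 - 10.4771*b + 3.6994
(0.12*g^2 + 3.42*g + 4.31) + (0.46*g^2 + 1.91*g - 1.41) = 0.58*g^2 + 5.33*g + 2.9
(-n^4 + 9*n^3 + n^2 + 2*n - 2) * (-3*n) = 3*n^5 - 27*n^4 - 3*n^3 - 6*n^2 + 6*n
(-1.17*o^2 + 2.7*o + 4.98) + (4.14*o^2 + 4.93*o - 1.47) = 2.97*o^2 + 7.63*o + 3.51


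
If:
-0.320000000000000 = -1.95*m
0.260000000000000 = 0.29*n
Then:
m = 0.16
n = 0.90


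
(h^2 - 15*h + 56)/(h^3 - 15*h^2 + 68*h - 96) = (h - 7)/(h^2 - 7*h + 12)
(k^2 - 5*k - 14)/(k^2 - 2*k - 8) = (k - 7)/(k - 4)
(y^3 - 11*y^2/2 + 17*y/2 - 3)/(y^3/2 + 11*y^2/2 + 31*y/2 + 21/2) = (2*y^3 - 11*y^2 + 17*y - 6)/(y^3 + 11*y^2 + 31*y + 21)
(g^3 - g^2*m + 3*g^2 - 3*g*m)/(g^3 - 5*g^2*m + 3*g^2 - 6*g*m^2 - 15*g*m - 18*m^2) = g*(g - m)/(g^2 - 5*g*m - 6*m^2)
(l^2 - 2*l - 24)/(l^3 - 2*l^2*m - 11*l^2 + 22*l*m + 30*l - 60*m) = (l + 4)/(l^2 - 2*l*m - 5*l + 10*m)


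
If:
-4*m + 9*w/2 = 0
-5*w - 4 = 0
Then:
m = -9/10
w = -4/5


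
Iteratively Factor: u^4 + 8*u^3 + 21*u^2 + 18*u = (u)*(u^3 + 8*u^2 + 21*u + 18) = u*(u + 3)*(u^2 + 5*u + 6) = u*(u + 3)^2*(u + 2)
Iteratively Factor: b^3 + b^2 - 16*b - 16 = (b + 4)*(b^2 - 3*b - 4) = (b + 1)*(b + 4)*(b - 4)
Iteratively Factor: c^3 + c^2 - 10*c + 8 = (c + 4)*(c^2 - 3*c + 2) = (c - 1)*(c + 4)*(c - 2)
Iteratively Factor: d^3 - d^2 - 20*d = (d)*(d^2 - d - 20) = d*(d + 4)*(d - 5)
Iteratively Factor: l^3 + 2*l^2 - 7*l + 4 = (l + 4)*(l^2 - 2*l + 1) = (l - 1)*(l + 4)*(l - 1)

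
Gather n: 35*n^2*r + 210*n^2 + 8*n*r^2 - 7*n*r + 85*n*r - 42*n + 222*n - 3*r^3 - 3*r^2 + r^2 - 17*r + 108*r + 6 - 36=n^2*(35*r + 210) + n*(8*r^2 + 78*r + 180) - 3*r^3 - 2*r^2 + 91*r - 30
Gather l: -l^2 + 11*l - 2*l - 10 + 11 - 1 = -l^2 + 9*l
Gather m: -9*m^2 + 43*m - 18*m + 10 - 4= -9*m^2 + 25*m + 6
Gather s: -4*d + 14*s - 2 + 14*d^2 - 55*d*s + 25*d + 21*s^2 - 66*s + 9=14*d^2 + 21*d + 21*s^2 + s*(-55*d - 52) + 7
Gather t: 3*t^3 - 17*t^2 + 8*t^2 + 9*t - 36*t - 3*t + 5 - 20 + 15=3*t^3 - 9*t^2 - 30*t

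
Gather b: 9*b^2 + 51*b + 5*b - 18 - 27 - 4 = 9*b^2 + 56*b - 49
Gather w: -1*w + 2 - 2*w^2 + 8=-2*w^2 - w + 10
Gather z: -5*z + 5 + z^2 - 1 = z^2 - 5*z + 4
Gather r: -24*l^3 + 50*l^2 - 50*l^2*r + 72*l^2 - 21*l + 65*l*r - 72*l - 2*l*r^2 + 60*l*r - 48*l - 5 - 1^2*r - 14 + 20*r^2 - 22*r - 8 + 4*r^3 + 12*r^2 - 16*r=-24*l^3 + 122*l^2 - 141*l + 4*r^3 + r^2*(32 - 2*l) + r*(-50*l^2 + 125*l - 39) - 27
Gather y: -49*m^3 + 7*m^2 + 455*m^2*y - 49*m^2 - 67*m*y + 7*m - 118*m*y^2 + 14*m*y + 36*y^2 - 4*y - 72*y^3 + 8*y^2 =-49*m^3 - 42*m^2 + 7*m - 72*y^3 + y^2*(44 - 118*m) + y*(455*m^2 - 53*m - 4)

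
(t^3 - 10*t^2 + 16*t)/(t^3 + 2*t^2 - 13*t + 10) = t*(t - 8)/(t^2 + 4*t - 5)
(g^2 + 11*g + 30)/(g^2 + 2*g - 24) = (g + 5)/(g - 4)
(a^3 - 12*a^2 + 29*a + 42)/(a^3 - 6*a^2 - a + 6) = (a - 7)/(a - 1)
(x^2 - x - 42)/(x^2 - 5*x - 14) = (x + 6)/(x + 2)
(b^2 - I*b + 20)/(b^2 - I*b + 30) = (b^2 - I*b + 20)/(b^2 - I*b + 30)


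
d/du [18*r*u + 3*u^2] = 18*r + 6*u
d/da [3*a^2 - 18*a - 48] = 6*a - 18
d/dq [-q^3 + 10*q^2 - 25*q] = -3*q^2 + 20*q - 25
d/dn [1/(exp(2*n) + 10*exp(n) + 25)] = 2*(-exp(n) - 5)*exp(n)/(exp(2*n) + 10*exp(n) + 25)^2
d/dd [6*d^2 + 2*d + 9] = 12*d + 2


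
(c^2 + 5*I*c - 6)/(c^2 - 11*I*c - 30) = (-c^2 - 5*I*c + 6)/(-c^2 + 11*I*c + 30)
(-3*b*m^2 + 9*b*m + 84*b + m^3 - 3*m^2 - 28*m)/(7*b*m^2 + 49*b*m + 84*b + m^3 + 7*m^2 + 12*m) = (-3*b*m + 21*b + m^2 - 7*m)/(7*b*m + 21*b + m^2 + 3*m)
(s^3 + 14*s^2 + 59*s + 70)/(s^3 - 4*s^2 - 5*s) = (s^3 + 14*s^2 + 59*s + 70)/(s*(s^2 - 4*s - 5))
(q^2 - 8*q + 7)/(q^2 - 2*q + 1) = (q - 7)/(q - 1)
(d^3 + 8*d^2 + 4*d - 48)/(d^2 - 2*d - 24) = (d^2 + 4*d - 12)/(d - 6)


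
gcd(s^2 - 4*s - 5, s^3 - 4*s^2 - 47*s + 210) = s - 5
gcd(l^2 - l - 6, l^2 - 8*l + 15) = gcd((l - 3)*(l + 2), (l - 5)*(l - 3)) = l - 3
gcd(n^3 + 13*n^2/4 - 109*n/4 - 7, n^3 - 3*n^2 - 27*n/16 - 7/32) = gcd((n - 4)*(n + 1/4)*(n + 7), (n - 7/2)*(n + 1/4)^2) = n + 1/4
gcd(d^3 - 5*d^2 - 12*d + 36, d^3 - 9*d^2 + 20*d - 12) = d^2 - 8*d + 12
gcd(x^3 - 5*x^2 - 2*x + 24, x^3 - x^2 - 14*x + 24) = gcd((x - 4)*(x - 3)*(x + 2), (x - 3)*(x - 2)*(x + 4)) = x - 3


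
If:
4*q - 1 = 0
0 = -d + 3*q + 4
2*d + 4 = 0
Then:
No Solution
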